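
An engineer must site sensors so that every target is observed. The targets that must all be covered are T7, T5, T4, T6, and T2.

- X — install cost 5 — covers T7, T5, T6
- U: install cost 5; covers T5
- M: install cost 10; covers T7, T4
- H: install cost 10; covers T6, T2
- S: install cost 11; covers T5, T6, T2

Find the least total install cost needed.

21

This is a weighted set-cover instance.
The greedy cost-per-new-target heuristic would pick X, M, and H for 25, but a cheaper cover exists.
Choose M and S: together they cover T7, T5, T4, T6, T2 — every target.
Total install cost: 10 + 11 = 21.
No cover costs less than 21.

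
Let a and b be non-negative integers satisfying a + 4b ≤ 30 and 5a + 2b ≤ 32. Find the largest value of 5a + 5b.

(a,b)=(4,6): 1·4+4·6=28≤30, 5·4+2·6=32≤32, objective 50.
(a,b)=(2,7): 1·2+4·7=30≤30, 5·2+2·7=24≤32, objective 45.
(a,b)=(4,5): 1·4+4·5=24≤30, 5·4+2·5=30≤32, objective 45.
No feasible integer point exceeds 50.

50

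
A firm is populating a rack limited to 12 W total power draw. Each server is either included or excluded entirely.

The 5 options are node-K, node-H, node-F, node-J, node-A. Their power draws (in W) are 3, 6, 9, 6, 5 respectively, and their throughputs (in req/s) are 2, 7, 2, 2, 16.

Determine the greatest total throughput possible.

23

Take node-H and node-A: power draw 6 + 5 = 11 ≤ 12, throughput 7 + 16 = 23.
No other feasible combination does better.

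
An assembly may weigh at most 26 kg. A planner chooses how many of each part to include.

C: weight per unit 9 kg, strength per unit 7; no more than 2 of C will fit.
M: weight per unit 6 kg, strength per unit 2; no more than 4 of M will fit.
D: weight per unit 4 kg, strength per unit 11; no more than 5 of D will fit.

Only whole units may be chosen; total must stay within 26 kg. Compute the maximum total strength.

5×D: weight 20 ≤ 26, strength 5·11 = 55.
1×M and 5×D: weight 26 ≤ 26, strength 1·2 + 5·11 = 57.
Best is 57.

57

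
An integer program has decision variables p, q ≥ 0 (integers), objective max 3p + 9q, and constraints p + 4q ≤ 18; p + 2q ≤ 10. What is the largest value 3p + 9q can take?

42

(p,q)=(2,4): 1·2+4·4=18≤18, 1·2+2·4=10≤10, objective 42.
(p,q)=(1,4): 1·1+4·4=17≤18, 1·1+2·4=9≤10, objective 39.
(p,q)=(3,3): 1·3+4·3=15≤18, 1·3+2·3=9≤10, objective 36.
Maximum is 42 at (p,q)=(2,4).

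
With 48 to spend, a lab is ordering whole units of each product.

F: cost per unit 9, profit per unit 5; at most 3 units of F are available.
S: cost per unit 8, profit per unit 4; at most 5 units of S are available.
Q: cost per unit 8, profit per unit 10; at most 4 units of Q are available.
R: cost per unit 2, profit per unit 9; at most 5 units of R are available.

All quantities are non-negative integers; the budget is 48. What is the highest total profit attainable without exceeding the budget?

85

This is a bounded integer knapsack.
R has the best ratio (9/2); taking only R gives at most 5×9 = 45 (stopped by the supply cap of 5).
Mixing does better — 4×Q and 5×R: cost 42 ≤ 48, profit 4·10 + 5·9 = 85.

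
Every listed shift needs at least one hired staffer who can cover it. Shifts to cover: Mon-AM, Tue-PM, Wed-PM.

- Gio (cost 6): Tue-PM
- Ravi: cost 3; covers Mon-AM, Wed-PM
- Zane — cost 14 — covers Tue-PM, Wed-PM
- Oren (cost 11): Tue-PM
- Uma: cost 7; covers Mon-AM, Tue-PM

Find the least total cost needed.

Choose Gio and Ravi: together they cover Mon-AM, Tue-PM, Wed-PM — every shift.
Total cost: 6 + 3 = 9.
No cover costs less than 9.

9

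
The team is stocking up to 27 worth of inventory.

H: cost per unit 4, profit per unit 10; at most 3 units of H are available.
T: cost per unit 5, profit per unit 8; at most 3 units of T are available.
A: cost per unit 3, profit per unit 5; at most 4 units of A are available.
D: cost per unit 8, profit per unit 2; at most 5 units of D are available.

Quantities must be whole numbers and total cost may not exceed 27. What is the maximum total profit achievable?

54

3×H and 3×T: cost 27 ≤ 27, profit 3·10 + 3·8 = 54.
3×H, 1×T, and 3×A: cost 26 ≤ 27, profit 3·10 + 1·8 + 3·5 = 53.
Best is 54.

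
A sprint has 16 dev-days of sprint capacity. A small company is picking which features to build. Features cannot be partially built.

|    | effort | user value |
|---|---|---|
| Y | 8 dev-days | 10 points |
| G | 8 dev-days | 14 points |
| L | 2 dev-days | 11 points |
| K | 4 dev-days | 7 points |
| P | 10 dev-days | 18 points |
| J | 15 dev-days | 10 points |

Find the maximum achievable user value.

36

G + L + K: effort 8 + 2 + 4 = 14 ≤ 16, user value 14 + 11 + 7 = 32.
L + K + P: effort 2 + 4 + 10 = 16 ≤ 16, user value 11 + 7 + 18 = 36.
Best is L, K, and P with total user value 36.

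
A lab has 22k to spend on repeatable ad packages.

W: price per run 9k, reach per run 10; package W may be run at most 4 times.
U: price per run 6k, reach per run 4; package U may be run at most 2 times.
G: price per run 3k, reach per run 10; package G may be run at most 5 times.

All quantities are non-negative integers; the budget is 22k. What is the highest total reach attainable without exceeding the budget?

54

This is a bounded integer knapsack.
Take 1×U and 5×G: price 21 ≤ 22, reach 1·4 + 5·10 = 54.
G has the best ratio (10/3) and is taken to its limit of 5; remaining capacity is filled optimally with the others.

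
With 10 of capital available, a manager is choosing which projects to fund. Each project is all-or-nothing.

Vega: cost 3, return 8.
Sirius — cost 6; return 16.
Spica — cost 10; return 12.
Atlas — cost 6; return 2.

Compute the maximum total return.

24

This is a 0-1 knapsack instance.
Spica: cost 10 ≤ 10, return 12.
Vega + Sirius: cost 3 + 6 = 9 ≤ 10, return 8 + 16 = 24.
Sirius: cost 6 ≤ 10, return 16.
Best is Vega and Sirius with total return 24.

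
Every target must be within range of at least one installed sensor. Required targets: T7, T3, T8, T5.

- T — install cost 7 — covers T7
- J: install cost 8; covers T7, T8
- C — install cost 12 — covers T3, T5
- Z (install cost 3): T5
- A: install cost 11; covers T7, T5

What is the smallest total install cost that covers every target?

This is a weighted set-cover instance.
Choose J and C: together they cover T7, T3, T8, T5 — every target.
Total install cost: 8 + 12 = 20.

20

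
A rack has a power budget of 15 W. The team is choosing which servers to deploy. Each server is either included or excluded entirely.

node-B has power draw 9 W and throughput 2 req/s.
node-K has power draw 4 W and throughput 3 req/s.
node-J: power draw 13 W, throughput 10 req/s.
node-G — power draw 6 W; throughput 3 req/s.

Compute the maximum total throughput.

10

Allowing fractional choices, the relaxed optimum would be about 11.5, but servers are indivisible.
node-K + node-G: power draw 4 + 6 = 10 ≤ 15, throughput 3 + 3 = 6.
node-B + node-K: power draw 9 + 4 = 13 ≤ 15, throughput 2 + 3 = 5.
node-J: power draw 13 ≤ 15, throughput 10.
Best is node-J with total throughput 10.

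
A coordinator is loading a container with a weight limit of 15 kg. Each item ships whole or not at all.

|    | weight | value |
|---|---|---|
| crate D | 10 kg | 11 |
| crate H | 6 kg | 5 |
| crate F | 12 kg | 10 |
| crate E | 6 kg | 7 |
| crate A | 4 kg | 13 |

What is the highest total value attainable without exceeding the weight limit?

Treat it as a binary knapsack problem.
crate D + crate A: weight 10 + 4 = 14 ≤ 15, value 11 + 13 = 24.
crate H + crate A: weight 6 + 4 = 10 ≤ 15, value 5 + 13 = 18.
crate E + crate A: weight 6 + 4 = 10 ≤ 15, value 7 + 13 = 20.
Best is crate D and crate A with total value 24.

24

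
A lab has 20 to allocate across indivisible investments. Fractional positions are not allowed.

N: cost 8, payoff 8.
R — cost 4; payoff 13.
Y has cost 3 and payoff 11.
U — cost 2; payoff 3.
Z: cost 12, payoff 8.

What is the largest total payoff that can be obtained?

This is a 0-1 knapsack instance.
Allowing fractional choices, the relaxed optimum would be about 37.0, but investments are indivisible.
N + R + Y: cost 8 + 4 + 3 = 15 ≤ 20, payoff 8 + 13 + 11 = 32.
N + R + Y + U: cost 8 + 4 + 3 + 2 = 17 ≤ 20, payoff 8 + 13 + 11 + 3 = 35.
Best is N, R, Y, and U with total payoff 35.

35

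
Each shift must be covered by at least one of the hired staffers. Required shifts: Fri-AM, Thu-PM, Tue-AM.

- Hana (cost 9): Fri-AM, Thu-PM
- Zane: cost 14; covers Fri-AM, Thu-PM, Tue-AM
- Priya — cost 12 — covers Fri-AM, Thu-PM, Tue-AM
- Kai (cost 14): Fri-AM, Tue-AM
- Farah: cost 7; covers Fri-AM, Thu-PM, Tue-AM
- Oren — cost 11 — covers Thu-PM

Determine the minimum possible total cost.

Farah alone covers Fri-AM, Thu-PM, Tue-AM — every shift.
Total cost: 7.

7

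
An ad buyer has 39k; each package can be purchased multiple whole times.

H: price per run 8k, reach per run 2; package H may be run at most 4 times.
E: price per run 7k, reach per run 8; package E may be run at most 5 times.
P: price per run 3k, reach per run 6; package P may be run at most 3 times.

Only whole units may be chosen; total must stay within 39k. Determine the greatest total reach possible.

50

Take 4×E and 3×P: price 37 ≤ 39, reach 4·8 + 3·6 = 50.
P has the best ratio (6/3) and is taken to its limit of 3; remaining capacity is filled optimally with the others.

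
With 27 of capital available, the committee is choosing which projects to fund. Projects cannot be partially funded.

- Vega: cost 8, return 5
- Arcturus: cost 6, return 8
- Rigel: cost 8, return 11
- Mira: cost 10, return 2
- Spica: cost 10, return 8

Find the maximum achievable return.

Allowing fractional choices, the relaxed optimum would be about 28.9, but projects are indivisible.
Vega + Arcturus + Rigel: cost 8 + 6 + 8 = 22 ≤ 27, return 5 + 8 + 11 = 24.
Arcturus + Rigel + Spica: cost 6 + 8 + 10 = 24 ≤ 27, return 8 + 11 + 8 = 27.
Vega + Rigel + Spica: cost 8 + 8 + 10 = 26 ≤ 27, return 5 + 11 + 8 = 24.
Best is Arcturus, Rigel, and Spica with total return 27.

27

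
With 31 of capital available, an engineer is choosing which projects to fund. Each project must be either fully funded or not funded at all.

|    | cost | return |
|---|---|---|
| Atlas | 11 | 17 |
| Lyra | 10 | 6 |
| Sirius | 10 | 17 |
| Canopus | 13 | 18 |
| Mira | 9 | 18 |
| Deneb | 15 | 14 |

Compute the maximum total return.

This is a 0-1 knapsack instance.
Take Atlas, Sirius, and Mira: cost 11 + 10 + 9 = 30 ≤ 31, return 17 + 17 + 18 = 52.
No other feasible combination does better.

52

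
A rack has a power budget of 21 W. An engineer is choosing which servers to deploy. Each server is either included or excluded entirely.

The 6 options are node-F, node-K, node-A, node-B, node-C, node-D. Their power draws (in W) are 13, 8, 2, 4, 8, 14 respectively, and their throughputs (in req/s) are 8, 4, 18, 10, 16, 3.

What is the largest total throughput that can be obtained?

44

This is an integer program with binary decision variables.
Take node-A, node-B, and node-C: power draw 2 + 4 + 8 = 14 ≤ 21, throughput 18 + 10 + 16 = 44.
No other feasible combination does better.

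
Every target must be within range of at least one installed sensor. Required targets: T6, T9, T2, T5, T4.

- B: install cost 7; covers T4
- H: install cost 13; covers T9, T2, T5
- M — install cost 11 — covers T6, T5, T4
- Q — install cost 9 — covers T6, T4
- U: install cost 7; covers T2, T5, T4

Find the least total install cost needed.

The greedy cost-per-new-target heuristic would pick U, Q, and H for 29, but a cheaper cover exists.
Choose H and Q: together they cover T6, T9, T2, T5, T4 — every target.
Total install cost: 13 + 9 = 22.
No cover costs less than 22.

22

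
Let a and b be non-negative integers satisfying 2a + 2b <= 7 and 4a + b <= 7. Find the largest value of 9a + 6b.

21

(a,b)=(1,2) is feasible, giving 21.
(a,b)=(0,3) is feasible, giving 18.
(a,b)=(1,1) is feasible, giving 15.
No feasible integer point exceeds 21.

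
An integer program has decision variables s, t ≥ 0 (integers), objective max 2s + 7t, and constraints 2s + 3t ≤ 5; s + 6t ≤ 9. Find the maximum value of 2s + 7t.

9

The continuous relaxation peaks at (0.333, 1.44) with value 10.78; rounding to a feasible lattice point costs some objective.
(s,t)=(1,1) is feasible, giving 9.
(s,t)=(0,1) is feasible, giving 7.
(s,t)=(2,0) is feasible, giving 4.
The best lattice point is (1,1), giving 9.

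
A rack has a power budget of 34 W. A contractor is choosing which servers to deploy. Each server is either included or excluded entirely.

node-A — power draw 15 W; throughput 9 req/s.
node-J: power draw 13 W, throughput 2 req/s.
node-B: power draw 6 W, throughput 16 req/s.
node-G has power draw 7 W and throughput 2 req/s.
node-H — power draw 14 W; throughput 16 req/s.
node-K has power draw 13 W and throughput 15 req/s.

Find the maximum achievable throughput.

node-A + node-B + node-K: power draw 15 + 6 + 13 = 34 ≤ 34, throughput 9 + 16 + 15 = 40.
node-B + node-H + node-K: power draw 6 + 14 + 13 = 33 ≤ 34, throughput 16 + 16 + 15 = 47.
node-B + node-G + node-H: power draw 6 + 7 + 14 = 27 ≤ 34, throughput 16 + 2 + 16 = 34.
Best is node-B, node-H, and node-K with total throughput 47.

47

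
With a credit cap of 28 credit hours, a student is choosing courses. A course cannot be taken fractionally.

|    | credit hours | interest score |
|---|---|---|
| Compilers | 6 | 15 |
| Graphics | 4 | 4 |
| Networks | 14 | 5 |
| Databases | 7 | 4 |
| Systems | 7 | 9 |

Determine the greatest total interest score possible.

32

Allowing fractional choices, the relaxed optimum would be about 33.4, but courses are indivisible.
Compilers + Networks + Systems: credit hours 6 + 14 + 7 = 27 ≤ 28, interest score 15 + 5 + 9 = 29.
Compilers + Graphics + Databases + Systems: credit hours 6 + 4 + 7 + 7 = 24 ≤ 28, interest score 15 + 4 + 4 + 9 = 32.
Best is Compilers, Graphics, Databases, and Systems with total interest score 32.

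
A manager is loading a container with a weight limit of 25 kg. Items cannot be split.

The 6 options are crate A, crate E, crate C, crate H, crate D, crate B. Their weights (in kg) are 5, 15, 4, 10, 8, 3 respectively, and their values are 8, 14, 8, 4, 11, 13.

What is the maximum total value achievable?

40

crate C + crate H + crate D + crate B: weight 4 + 10 + 8 + 3 = 25 ≤ 25, value 8 + 4 + 11 + 13 = 36.
crate E + crate C + crate B: weight 15 + 4 + 3 = 22 ≤ 25, value 14 + 8 + 13 = 35.
crate A + crate C + crate D + crate B: weight 5 + 4 + 8 + 3 = 20 ≤ 25, value 8 + 8 + 11 + 13 = 40.
Best is crate A, crate C, crate D, and crate B with total value 40.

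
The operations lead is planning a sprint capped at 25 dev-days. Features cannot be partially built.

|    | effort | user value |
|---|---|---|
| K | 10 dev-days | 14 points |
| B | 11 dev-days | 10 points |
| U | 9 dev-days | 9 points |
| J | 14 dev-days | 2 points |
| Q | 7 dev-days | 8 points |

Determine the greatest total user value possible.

24

This is an integer program with binary decision variables.
K + B: effort 10 + 11 = 21 ≤ 25, user value 14 + 10 = 24.
K + Q: effort 10 + 7 = 17 ≤ 25, user value 14 + 8 = 22.
K + U: effort 10 + 9 = 19 ≤ 25, user value 14 + 9 = 23.
Best is K and B with total user value 24.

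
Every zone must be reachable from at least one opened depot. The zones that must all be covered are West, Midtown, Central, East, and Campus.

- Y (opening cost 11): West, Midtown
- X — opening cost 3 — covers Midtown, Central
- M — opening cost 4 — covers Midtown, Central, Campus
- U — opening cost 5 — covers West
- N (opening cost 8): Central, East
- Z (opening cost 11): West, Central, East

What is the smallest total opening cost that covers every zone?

The greedy cost-per-new-zone heuristic would pick M, U, and N for 17, but a cheaper cover exists.
Choose M and Z: together they cover West, Midtown, Central, East, Campus — every zone.
Total opening cost: 4 + 11 = 15.
No cover costs less than 15.

15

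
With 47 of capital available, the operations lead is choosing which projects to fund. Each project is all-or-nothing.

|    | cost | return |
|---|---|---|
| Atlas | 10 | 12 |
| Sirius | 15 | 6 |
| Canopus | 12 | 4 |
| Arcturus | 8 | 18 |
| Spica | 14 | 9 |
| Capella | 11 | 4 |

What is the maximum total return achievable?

45

This is a 0-1 knapsack instance.
Take Atlas, Sirius, Arcturus, and Spica: cost 10 + 15 + 8 + 14 = 47 ≤ 47, return 12 + 6 + 18 + 9 = 45.
No other feasible combination does better.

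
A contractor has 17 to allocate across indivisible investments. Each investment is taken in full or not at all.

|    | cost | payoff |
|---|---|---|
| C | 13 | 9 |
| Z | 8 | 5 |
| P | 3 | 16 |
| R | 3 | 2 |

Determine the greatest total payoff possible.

Allowing fractional choices, the relaxed optimum would be about 25.7, but investments are indivisible.
Z + P + R: cost 8 + 3 + 3 = 14 ≤ 17, payoff 5 + 16 + 2 = 23.
C + P: cost 13 + 3 = 16 ≤ 17, payoff 9 + 16 = 25.
Best is C and P with total payoff 25.

25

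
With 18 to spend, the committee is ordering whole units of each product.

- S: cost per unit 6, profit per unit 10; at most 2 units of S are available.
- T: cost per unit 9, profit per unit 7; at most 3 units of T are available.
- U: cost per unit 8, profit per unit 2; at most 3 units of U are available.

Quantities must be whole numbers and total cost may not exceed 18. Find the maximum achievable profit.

20

Take 2×S: cost 12 ≤ 18, profit 2·10 = 20.
S has the best ratio (10/6) and is taken to its limit of 2; remaining capacity is filled optimally with the others.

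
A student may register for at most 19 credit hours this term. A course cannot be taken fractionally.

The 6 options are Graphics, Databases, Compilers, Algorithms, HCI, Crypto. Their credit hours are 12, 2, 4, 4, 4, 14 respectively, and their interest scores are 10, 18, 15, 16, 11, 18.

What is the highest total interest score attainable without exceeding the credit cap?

60

Treat it as a binary knapsack problem.
Allowing fractional choices, the relaxed optimum would be about 66.4, but courses are indivisible.
Databases + Compilers + Algorithms: credit hours 2 + 4 + 4 = 10 ≤ 19, interest score 18 + 15 + 16 = 49.
Databases + Compilers + Algorithms + HCI: credit hours 2 + 4 + 4 + 4 = 14 ≤ 19, interest score 18 + 15 + 16 + 11 = 60.
Best is Databases, Compilers, Algorithms, and HCI with total interest score 60.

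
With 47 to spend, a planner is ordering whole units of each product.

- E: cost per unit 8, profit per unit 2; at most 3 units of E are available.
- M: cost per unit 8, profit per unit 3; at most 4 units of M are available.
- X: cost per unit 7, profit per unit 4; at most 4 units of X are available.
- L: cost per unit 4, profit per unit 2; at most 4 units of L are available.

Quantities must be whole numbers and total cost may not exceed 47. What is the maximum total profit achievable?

24

X has the best ratio (4/7); taking only X gives at most 4×4 = 16 (stopped by the supply cap of 4).
Mixing does better — 4×X and 4×L: cost 44 ≤ 47, profit 4·4 + 4·2 = 24.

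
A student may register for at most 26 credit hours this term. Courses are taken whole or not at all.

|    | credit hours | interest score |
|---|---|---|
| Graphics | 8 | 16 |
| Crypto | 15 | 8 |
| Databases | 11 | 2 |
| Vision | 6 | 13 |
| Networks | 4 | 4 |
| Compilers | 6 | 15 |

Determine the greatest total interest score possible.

Graphics + Vision + Compilers: credit hours 8 + 6 + 6 = 20 ≤ 26, interest score 16 + 13 + 15 = 44.
Graphics + Vision + Networks + Compilers: credit hours 8 + 6 + 4 + 6 = 24 ≤ 26, interest score 16 + 13 + 4 + 15 = 48.
Best is Graphics, Vision, Networks, and Compilers with total interest score 48.

48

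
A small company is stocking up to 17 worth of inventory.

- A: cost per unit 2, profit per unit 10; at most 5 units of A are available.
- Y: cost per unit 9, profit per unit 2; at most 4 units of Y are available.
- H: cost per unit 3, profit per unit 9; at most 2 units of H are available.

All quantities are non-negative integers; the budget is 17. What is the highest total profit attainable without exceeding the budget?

A has the best ratio (10/2); taking only A gives at most 5×10 = 50 (stopped by the supply cap of 5).
Mixing does better — 5×A and 2×H: cost 16 ≤ 17, profit 5·10 + 2·9 = 68.

68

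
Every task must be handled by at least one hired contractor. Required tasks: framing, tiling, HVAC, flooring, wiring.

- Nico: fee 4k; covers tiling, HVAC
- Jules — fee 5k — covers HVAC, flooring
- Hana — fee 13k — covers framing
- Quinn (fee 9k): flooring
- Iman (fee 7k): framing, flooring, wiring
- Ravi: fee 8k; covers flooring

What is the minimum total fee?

11

This is an integer covering problem.
Choose Nico and Iman: together they cover framing, tiling, HVAC, flooring, wiring — every task.
Total fee: 4 + 7 = 11.
No cover costs less than 11.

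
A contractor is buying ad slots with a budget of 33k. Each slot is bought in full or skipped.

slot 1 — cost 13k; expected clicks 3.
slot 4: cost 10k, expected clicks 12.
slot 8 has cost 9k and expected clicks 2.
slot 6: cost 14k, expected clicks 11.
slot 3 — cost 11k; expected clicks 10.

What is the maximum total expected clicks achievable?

Treat it as a binary knapsack problem.
Allowing fractional choices, the relaxed optimum would be about 31.4, but ad slots are indivisible.
slot 4 + slot 8 + slot 3: cost 10 + 9 + 11 = 30 ≤ 33, expected clicks 12 + 2 + 10 = 24.
slot 4 + slot 8 + slot 6: cost 10 + 9 + 14 = 33 ≤ 33, expected clicks 12 + 2 + 11 = 25.
slot 4 + slot 6: cost 10 + 14 = 24 ≤ 33, expected clicks 12 + 11 = 23.
Best is slot 4, slot 8, and slot 6 with total expected clicks 25.

25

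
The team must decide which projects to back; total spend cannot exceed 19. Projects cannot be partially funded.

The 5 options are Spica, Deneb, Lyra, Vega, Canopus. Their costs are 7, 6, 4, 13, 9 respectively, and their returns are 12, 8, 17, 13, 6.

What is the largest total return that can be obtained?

37

Take Spica, Deneb, and Lyra: cost 7 + 6 + 4 = 17 ≤ 19, return 12 + 8 + 17 = 37.
No other feasible combination does better.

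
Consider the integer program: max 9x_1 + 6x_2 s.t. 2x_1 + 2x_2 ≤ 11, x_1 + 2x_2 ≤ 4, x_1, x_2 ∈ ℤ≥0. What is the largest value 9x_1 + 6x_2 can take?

(x_1,x_2)=(4,0) is feasible, giving 36.
(x_1,x_2)=(3,0) is feasible, giving 27.
No feasible integer point exceeds 36.

36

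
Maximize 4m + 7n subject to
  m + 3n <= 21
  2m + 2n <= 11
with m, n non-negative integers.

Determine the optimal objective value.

Relaxing integrality, the LP optimum is 38.50 at (m,n) = (0, 5.5), which is not an integer point.
(m,n)=(0,5): 1·0+3·5=15≤21, 2·0+2·5=10≤11, objective 35.
(m,n)=(1,4): 1·1+3·4=13≤21, 2·1+2·4=10≤11, objective 32.
(m,n)=(0,4): 1·0+3·4=12≤21, 2·0+2·4=8≤11, objective 28.
Maximum is 35 at (m,n)=(0,5).

35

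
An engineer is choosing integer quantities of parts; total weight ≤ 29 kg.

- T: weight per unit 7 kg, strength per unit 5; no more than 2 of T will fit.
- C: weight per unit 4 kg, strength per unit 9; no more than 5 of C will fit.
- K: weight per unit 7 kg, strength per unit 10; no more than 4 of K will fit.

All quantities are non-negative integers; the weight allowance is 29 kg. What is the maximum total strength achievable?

55

This is a bounded integer knapsack.
Take 5×C and 1×K: weight 27 ≤ 29, strength 5·9 + 1·10 = 55.
C has the best ratio (9/4) and is taken to its limit of 5; remaining capacity is filled optimally with the others.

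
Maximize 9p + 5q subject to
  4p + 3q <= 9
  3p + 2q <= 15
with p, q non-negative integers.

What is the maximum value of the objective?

The continuous relaxation peaks at (2.25, 0) with value 20.25; rounding to a feasible lattice point costs some objective.
(p,q)=(2,0): 4·2+3·0=8≤9, 3·2+2·0=6≤15, objective 18.
(p,q)=(1,1): 4·1+3·1=7≤9, 3·1+2·1=5≤15, objective 14.
(p,q)=(1,0): 4·1+3·0=4≤9, 3·1+2·0=3≤15, objective 9.
Maximum is 18 at (p,q)=(2,0).

18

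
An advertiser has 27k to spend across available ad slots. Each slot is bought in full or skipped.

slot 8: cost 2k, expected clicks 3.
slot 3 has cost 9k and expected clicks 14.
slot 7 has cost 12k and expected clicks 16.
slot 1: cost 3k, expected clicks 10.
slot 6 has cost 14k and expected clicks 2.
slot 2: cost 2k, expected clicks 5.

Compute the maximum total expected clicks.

Allowing fractional choices, the relaxed optimum would be about 46.7, but ad slots are indivisible.
slot 3 + slot 7 + slot 1 + slot 2: cost 9 + 12 + 3 + 2 = 26 ≤ 27, expected clicks 14 + 16 + 10 + 5 = 45.
slot 8 + slot 3 + slot 7 + slot 1: cost 2 + 9 + 12 + 3 = 26 ≤ 27, expected clicks 3 + 14 + 16 + 10 = 43.
Best is slot 3, slot 7, slot 1, and slot 2 with total expected clicks 45.

45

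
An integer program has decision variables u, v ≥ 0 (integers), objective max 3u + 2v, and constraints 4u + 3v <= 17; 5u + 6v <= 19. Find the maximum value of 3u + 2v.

9

The continuous relaxation peaks at (3.8, 0) with value 11.40; rounding to a feasible lattice point costs some objective.
(u,v)=(3,0): 4·3+3·0=12≤17, 5·3+6·0=15≤19, objective 9.
(u,v)=(2,1): 4·2+3·1=11≤17, 5·2+6·1=16≤19, objective 8.
Maximum is 9 at (u,v)=(3,0).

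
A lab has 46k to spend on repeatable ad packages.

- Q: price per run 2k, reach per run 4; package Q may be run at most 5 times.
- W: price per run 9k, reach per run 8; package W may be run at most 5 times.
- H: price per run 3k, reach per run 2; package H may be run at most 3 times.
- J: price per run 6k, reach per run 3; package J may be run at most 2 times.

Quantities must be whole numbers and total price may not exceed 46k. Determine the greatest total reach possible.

52

5×Q and 4×W: price 46 ≤ 46, reach 5·4 + 4·8 = 52.
5×Q, 3×W, and 3×H: price 46 ≤ 46, reach 5·4 + 3·8 + 3·2 = 50.
Best is 52.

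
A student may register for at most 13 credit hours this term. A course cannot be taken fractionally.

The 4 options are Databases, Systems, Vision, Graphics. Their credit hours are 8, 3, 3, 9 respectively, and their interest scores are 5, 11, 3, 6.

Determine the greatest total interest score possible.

17

This is a 0-1 knapsack instance.
Take Systems and Graphics: credit hours 3 + 9 = 12 ≤ 13, interest score 11 + 6 = 17.
No other feasible combination does better.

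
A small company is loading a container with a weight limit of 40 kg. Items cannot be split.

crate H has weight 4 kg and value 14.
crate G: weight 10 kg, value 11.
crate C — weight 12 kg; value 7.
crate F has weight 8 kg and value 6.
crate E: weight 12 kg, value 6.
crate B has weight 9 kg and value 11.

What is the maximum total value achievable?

Allowing fractional choices, the relaxed optimum would be about 47.2, but items are indivisible.
crate H + crate G + crate C + crate B: weight 4 + 10 + 12 + 9 = 35 ≤ 40, value 14 + 11 + 7 + 11 = 43.
crate H + crate G + crate E + crate B: weight 4 + 10 + 12 + 9 = 35 ≤ 40, value 14 + 11 + 6 + 11 = 42.
crate H + crate G + crate F + crate B: weight 4 + 10 + 8 + 9 = 31 ≤ 40, value 14 + 11 + 6 + 11 = 42.
Best is crate H, crate G, crate C, and crate B with total value 43.

43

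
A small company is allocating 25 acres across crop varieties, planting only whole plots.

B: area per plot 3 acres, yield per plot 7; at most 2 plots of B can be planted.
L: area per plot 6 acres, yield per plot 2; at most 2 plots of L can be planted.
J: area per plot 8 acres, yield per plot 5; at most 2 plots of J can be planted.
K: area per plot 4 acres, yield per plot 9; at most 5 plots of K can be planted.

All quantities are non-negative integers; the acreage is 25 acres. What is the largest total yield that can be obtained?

52

This is a bounded integer knapsack.
Take 1×B and 5×K: area 23 ≤ 25, yield 1·7 + 5·9 = 52.
No other integer combination yields more.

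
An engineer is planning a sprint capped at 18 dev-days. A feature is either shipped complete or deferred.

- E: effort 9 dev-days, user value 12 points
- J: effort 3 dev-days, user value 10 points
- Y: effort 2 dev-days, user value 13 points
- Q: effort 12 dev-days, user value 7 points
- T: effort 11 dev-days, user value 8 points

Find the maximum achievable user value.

Allowing fractional choices, the relaxed optimum would be about 37.9, but features are indivisible.
J + Y + Q: effort 3 + 2 + 12 = 17 ≤ 18, user value 10 + 13 + 7 = 30.
E + J + Y: effort 9 + 3 + 2 = 14 ≤ 18, user value 12 + 10 + 13 = 35.
J + Y + T: effort 3 + 2 + 11 = 16 ≤ 18, user value 10 + 13 + 8 = 31.
Best is E, J, and Y with total user value 35.

35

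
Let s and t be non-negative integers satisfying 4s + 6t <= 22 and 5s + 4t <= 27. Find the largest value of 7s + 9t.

(s,t)=(4,1): 4·4+6·1=22≤22, 5·4+4·1=24≤27, objective 37.
(s,t)=(5,0): 4·5+6·0=20≤22, 5·5+4·0=25≤27, objective 35.
(s,t)=(3,1): 4·3+6·1=18≤22, 5·3+4·1=19≤27, objective 30.
Maximum is 37 at (s,t)=(4,1).

37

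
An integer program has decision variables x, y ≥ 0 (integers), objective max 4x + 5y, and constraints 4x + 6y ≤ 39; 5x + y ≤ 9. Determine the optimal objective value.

30

(x,y)=(0,6) is feasible, giving 30.
(x,y)=(0,5) is feasible, giving 25.
No feasible integer point exceeds 30.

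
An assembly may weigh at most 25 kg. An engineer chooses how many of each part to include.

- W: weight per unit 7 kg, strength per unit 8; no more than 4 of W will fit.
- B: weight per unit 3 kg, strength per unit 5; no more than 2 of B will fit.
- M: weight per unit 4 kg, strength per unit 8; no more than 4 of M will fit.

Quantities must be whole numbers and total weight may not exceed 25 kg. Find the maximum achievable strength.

M has the best ratio (8/4); taking only M gives at most 4×8 = 32 (stopped by the supply cap of 4).
Mixing does better — 2×B and 4×M: weight 22 ≤ 25, strength 2·5 + 4·8 = 42.

42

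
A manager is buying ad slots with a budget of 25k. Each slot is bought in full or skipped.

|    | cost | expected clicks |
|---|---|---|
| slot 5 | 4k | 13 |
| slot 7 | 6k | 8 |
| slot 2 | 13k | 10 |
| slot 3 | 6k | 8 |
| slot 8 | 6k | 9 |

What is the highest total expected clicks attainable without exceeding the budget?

slot 5 + slot 7 + slot 3 + slot 8: cost 4 + 6 + 6 + 6 = 22 ≤ 25, expected clicks 13 + 8 + 8 + 9 = 38.
slot 5 + slot 2 + slot 8: cost 4 + 13 + 6 = 23 ≤ 25, expected clicks 13 + 10 + 9 = 32.
slot 5 + slot 7 + slot 2: cost 4 + 6 + 13 = 23 ≤ 25, expected clicks 13 + 8 + 10 = 31.
Best is slot 5, slot 7, slot 3, and slot 8 with total expected clicks 38.

38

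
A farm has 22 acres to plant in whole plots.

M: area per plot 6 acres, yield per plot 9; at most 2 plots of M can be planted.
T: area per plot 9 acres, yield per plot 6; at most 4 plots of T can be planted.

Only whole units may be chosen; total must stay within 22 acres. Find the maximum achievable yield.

This is a bounded integer knapsack.
Take 2×M and 1×T: area 21 ≤ 22, yield 2·9 + 1·6 = 24.
M has the best ratio (9/6) and is taken to its limit of 2; remaining capacity is filled optimally with the others.

24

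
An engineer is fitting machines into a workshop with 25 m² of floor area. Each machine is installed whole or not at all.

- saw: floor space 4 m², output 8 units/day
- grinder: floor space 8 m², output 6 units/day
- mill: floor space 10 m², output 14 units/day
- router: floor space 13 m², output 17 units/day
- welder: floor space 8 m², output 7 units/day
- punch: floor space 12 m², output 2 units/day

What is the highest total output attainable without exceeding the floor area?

32

Allowing fractional choices, the relaxed optimum would be about 36.4, but machines are indivisible.
saw + router + welder: floor space 4 + 13 + 8 = 25 ≤ 25, output 8 + 17 + 7 = 32.
saw + grinder + router: floor space 4 + 8 + 13 = 25 ≤ 25, output 8 + 6 + 17 = 31.
mill + router: floor space 10 + 13 = 23 ≤ 25, output 14 + 17 = 31.
Best is saw, router, and welder with total output 32.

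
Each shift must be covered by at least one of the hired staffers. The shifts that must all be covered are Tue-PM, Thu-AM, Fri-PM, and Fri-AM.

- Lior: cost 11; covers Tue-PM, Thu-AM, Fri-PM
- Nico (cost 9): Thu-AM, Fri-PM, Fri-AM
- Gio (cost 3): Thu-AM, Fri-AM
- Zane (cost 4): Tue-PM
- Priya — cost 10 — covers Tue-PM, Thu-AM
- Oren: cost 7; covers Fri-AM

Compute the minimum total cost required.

The greedy cost-per-new-shift heuristic would pick Gio, Zane, and Nico for 16, but a cheaper cover exists.
Choose Nico and Zane: together they cover Tue-PM, Thu-AM, Fri-PM, Fri-AM — every shift.
Total cost: 9 + 4 = 13.
No cover costs less than 13.

13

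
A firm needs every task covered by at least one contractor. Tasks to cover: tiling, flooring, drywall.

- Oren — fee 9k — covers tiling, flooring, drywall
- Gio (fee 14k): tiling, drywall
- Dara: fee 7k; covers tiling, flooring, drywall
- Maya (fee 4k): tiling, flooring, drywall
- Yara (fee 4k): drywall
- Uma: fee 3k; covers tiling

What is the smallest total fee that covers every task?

4

Maya alone covers tiling, flooring, drywall — every task.
Total fee: 4.
No cover costs less than 4.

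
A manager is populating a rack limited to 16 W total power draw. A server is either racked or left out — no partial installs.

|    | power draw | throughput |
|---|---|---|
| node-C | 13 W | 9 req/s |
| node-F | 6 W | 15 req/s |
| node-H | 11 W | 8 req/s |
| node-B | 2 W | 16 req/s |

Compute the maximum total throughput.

Allowing fractional choices, the relaxed optimum would be about 36.8, but servers are indivisible.
node-C + node-B: power draw 13 + 2 = 15 ≤ 16, throughput 9 + 16 = 25.
node-H + node-B: power draw 11 + 2 = 13 ≤ 16, throughput 8 + 16 = 24.
node-F + node-B: power draw 6 + 2 = 8 ≤ 16, throughput 15 + 16 = 31.
Best is node-F and node-B with total throughput 31.

31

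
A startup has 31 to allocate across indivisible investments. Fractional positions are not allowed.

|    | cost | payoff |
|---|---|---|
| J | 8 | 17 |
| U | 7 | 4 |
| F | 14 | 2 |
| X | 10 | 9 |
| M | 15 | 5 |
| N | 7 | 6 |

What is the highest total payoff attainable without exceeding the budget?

Allowing fractional choices, the relaxed optimum would be about 35.4, but investments are indivisible.
J + X + N: cost 8 + 10 + 7 = 25 ≤ 31, payoff 17 + 9 + 6 = 32.
J + M + N: cost 8 + 15 + 7 = 30 ≤ 31, payoff 17 + 5 + 6 = 28.
J + U + X: cost 8 + 7 + 10 = 25 ≤ 31, payoff 17 + 4 + 9 = 30.
Best is J, X, and N with total payoff 32.

32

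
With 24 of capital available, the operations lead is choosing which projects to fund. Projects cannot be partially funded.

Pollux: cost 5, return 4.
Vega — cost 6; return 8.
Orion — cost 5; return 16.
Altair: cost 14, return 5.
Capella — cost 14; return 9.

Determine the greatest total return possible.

Pollux + Orion + Capella: cost 5 + 5 + 14 = 24 ≤ 24, return 4 + 16 + 9 = 29.
Orion + Capella: cost 5 + 14 = 19 ≤ 24, return 16 + 9 = 25.
Pollux + Vega + Orion: cost 5 + 6 + 5 = 16 ≤ 24, return 4 + 8 + 16 = 28.
Best is Pollux, Orion, and Capella with total return 29.

29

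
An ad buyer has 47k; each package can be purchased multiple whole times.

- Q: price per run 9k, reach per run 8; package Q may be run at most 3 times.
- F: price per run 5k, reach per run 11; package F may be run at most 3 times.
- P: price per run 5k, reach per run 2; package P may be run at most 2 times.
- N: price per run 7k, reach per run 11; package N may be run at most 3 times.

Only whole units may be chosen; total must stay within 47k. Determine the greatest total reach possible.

2×Q, 3×F, and 2×N: price 47 ≤ 47, reach 2·8 + 3·11 + 2·11 = 71.
1×Q, 3×F, and 3×N: price 45 ≤ 47, reach 1·8 + 3·11 + 3·11 = 74.
Best is 74.

74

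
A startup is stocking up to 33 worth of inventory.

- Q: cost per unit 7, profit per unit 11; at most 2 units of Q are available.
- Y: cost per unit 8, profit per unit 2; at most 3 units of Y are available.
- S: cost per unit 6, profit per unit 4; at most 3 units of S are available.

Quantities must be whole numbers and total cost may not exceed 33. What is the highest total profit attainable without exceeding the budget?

34

Q has the best ratio (11/7); taking only Q gives at most 2×11 = 22 (stopped by the supply cap of 2).
Mixing does better — 2×Q and 3×S: cost 32 ≤ 33, profit 2·11 + 3·4 = 34.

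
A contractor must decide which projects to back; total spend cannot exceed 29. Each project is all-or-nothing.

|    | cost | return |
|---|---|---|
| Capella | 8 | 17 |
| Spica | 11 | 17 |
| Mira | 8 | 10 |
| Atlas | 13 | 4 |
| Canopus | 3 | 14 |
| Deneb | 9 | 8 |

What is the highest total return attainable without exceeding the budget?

Take Capella, Mira, Canopus, and Deneb: cost 8 + 8 + 3 + 9 = 28 ≤ 29, return 17 + 10 + 14 + 8 = 49.
No other feasible combination does better.

49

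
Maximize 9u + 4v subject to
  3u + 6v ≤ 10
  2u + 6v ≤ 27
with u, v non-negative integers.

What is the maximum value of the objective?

Relaxing integrality, the LP optimum is 30.00 at (u,v) = (3.33, 0), which is not an integer point.
(u,v)=(3,0): 3·3+6·0=9≤10, 2·3+6·0=6≤27, objective 27.
(u,v)=(2,0): 3·2+6·0=6≤10, 2·2+6·0=4≤27, objective 18.
The best lattice point is (3,0), giving 27.

27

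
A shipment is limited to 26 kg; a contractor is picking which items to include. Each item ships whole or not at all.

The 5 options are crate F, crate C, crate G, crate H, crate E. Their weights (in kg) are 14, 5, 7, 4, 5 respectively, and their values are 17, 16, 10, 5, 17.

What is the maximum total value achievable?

crate C + crate G + crate H + crate E: weight 5 + 7 + 4 + 5 = 21 ≤ 26, value 16 + 10 + 5 + 17 = 48.
crate F + crate G + crate E: weight 14 + 7 + 5 = 26 ≤ 26, value 17 + 10 + 17 = 44.
crate F + crate C + crate E: weight 14 + 5 + 5 = 24 ≤ 26, value 17 + 16 + 17 = 50.
Best is crate F, crate C, and crate E with total value 50.

50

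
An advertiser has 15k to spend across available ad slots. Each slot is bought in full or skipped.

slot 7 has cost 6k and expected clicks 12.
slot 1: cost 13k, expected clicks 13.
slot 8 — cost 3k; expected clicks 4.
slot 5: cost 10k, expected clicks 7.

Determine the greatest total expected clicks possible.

Take slot 7 and slot 8: cost 6 + 3 = 9 ≤ 15, expected clicks 12 + 4 = 16.
No other feasible combination does better.

16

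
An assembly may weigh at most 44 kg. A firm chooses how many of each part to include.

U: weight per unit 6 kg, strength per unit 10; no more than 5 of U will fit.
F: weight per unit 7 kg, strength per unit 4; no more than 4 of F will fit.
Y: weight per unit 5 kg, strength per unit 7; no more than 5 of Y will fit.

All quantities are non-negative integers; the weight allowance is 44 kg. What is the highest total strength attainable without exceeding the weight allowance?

68

Take 4×U and 4×Y: weight 44 ≤ 44, strength 4·10 + 4·7 = 68.
No other integer combination yields more.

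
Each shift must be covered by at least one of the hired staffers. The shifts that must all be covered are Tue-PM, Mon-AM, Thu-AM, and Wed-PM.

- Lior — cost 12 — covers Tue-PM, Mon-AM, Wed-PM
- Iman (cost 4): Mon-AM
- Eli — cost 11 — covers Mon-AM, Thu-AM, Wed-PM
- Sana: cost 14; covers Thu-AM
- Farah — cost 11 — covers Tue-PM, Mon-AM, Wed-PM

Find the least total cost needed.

22

Choose Eli and Farah: together they cover Tue-PM, Mon-AM, Thu-AM, Wed-PM — every shift.
Total cost: 11 + 11 = 22.
No cover costs less than 22.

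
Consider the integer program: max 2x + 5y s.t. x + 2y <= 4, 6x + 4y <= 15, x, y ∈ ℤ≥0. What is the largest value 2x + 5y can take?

(x,y)=(0,2) is feasible, giving 10.
(x,y)=(1,1) is feasible, giving 7.
(x,y)=(0,1) is feasible, giving 5.
No feasible integer point exceeds 10.

10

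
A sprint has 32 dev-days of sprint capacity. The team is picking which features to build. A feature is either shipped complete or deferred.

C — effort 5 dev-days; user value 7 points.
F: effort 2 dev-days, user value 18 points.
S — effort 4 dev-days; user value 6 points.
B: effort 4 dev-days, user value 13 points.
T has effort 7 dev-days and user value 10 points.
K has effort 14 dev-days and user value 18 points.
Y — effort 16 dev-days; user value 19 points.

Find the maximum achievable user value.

Allowing fractional choices, the relaxed optimum would be about 66.9, but features are indivisible.
F + S + B + T + K: effort 2 + 4 + 4 + 7 + 14 = 31 ≤ 32, user value 18 + 6 + 13 + 10 + 18 = 65.
C + F + S + B + Y: effort 5 + 2 + 4 + 4 + 16 = 31 ≤ 32, user value 7 + 18 + 6 + 13 + 19 = 63.
C + F + B + T + K: effort 5 + 2 + 4 + 7 + 14 = 32 ≤ 32, user value 7 + 18 + 13 + 10 + 18 = 66.
Best is C, F, B, T, and K with total user value 66.

66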